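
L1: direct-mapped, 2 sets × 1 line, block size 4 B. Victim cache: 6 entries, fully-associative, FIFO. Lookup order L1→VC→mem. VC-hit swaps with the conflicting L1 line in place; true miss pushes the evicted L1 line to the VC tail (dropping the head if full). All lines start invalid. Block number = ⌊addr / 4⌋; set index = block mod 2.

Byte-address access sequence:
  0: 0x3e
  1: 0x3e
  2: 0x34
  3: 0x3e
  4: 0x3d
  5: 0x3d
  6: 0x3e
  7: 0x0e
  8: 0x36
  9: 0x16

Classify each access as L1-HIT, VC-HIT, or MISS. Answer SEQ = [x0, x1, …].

SEQ = [MISS, L1-HIT, MISS, VC-HIT, L1-HIT, L1-HIT, L1-HIT, MISS, VC-HIT, MISS]

0: 0x3e (blk 15, set 1) → MISS  vc=[]
1: 0x3e (blk 15, set 1) → L1-HIT  vc=[]
2: 0x34 (blk 13, set 1) → MISS  vc=[15]
3: 0x3e (blk 15, set 1) → VC-HIT  vc=[13]
4: 0x3d (blk 15, set 1) → L1-HIT  vc=[13]
5: 0x3d (blk 15, set 1) → L1-HIT  vc=[13]
6: 0x3e (blk 15, set 1) → L1-HIT  vc=[13]
7: 0xe (blk 3, set 1) → MISS  vc=[13, 15]
8: 0x36 (blk 13, set 1) → VC-HIT  vc=[3, 15]
9: 0x16 (blk 5, set 1) → MISS  vc=[3, 15, 13]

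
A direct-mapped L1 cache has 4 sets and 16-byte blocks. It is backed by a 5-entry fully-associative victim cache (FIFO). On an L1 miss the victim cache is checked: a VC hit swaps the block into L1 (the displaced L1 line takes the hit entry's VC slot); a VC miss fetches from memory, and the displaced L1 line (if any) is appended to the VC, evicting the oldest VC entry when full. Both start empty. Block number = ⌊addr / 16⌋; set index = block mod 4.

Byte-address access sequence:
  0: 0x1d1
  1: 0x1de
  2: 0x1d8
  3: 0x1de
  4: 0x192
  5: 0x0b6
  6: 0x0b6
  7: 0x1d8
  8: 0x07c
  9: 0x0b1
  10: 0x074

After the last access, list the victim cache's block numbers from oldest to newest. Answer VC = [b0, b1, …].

VC = [25, 11]

#0 0x1d1→b29/s1 MISS; vc=[]
#1 0x1de→b29/s1 L1-HIT; vc=[]
#2 0x1d8→b29/s1 L1-HIT; vc=[]
#3 0x1de→b29/s1 L1-HIT; vc=[]
#4 0x192→b25/s1 MISS; vc=[29]
#5 0xb6→b11/s3 MISS; vc=[29]
#6 0xb6→b11/s3 L1-HIT; vc=[29]
#7 0x1d8→b29/s1 VC-HIT; vc=[25]
#8 0x7c→b7/s3 MISS; vc=[25,11]
#9 0xb1→b11/s3 VC-HIT; vc=[25,7]
#10 0x74→b7/s3 VC-HIT; vc=[25,11]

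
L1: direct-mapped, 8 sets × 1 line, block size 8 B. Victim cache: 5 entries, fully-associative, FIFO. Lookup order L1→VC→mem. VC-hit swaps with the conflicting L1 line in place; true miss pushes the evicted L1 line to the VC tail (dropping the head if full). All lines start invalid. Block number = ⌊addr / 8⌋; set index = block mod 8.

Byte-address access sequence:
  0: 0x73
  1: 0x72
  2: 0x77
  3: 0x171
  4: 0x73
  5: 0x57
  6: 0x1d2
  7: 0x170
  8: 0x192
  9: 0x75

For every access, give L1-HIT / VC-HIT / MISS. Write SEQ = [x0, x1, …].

#0 0x73→b14/s6 MISS; vc=[]
#1 0x72→b14/s6 L1-HIT; vc=[]
#2 0x77→b14/s6 L1-HIT; vc=[]
#3 0x171→b46/s6 MISS; vc=[14]
#4 0x73→b14/s6 VC-HIT; vc=[46]
#5 0x57→b10/s2 MISS; vc=[46]
#6 0x1d2→b58/s2 MISS; vc=[46,10]
#7 0x170→b46/s6 VC-HIT; vc=[14,10]
#8 0x192→b50/s2 MISS; vc=[14,10,58]
#9 0x75→b14/s6 VC-HIT; vc=[46,10,58]

SEQ = [MISS, L1-HIT, L1-HIT, MISS, VC-HIT, MISS, MISS, VC-HIT, MISS, VC-HIT]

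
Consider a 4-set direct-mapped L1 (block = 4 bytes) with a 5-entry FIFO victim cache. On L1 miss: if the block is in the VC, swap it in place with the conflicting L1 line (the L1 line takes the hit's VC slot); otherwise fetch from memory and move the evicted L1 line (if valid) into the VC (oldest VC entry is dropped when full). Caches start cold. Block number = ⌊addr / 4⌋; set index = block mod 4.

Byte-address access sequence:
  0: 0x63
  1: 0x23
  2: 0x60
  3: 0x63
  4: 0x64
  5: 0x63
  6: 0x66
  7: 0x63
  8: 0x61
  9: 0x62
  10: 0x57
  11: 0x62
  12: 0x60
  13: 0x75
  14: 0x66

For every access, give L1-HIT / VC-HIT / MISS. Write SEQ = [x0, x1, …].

0: 0x63 (blk 24, set 0) → MISS  vc=[]
1: 0x23 (blk 8, set 0) → MISS  vc=[24]
2: 0x60 (blk 24, set 0) → VC-HIT  vc=[8]
3: 0x63 (blk 24, set 0) → L1-HIT  vc=[8]
4: 0x64 (blk 25, set 1) → MISS  vc=[8]
5: 0x63 (blk 24, set 0) → L1-HIT  vc=[8]
6: 0x66 (blk 25, set 1) → L1-HIT  vc=[8]
7: 0x63 (blk 24, set 0) → L1-HIT  vc=[8]
8: 0x61 (blk 24, set 0) → L1-HIT  vc=[8]
9: 0x62 (blk 24, set 0) → L1-HIT  vc=[8]
10: 0x57 (blk 21, set 1) → MISS  vc=[8, 25]
11: 0x62 (blk 24, set 0) → L1-HIT  vc=[8, 25]
12: 0x60 (blk 24, set 0) → L1-HIT  vc=[8, 25]
13: 0x75 (blk 29, set 1) → MISS  vc=[8, 25, 21]
14: 0x66 (blk 25, set 1) → VC-HIT  vc=[8, 29, 21]

SEQ = [MISS, MISS, VC-HIT, L1-HIT, MISS, L1-HIT, L1-HIT, L1-HIT, L1-HIT, L1-HIT, MISS, L1-HIT, L1-HIT, MISS, VC-HIT]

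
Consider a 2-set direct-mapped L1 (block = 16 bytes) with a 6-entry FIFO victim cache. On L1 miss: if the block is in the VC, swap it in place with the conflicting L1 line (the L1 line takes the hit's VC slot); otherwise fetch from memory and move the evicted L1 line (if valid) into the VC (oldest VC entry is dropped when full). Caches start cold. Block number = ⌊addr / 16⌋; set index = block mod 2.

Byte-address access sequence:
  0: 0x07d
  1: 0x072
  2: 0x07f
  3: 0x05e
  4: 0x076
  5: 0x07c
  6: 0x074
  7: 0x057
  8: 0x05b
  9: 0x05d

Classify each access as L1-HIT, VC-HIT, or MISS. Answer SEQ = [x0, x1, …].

SEQ = [MISS, L1-HIT, L1-HIT, MISS, VC-HIT, L1-HIT, L1-HIT, VC-HIT, L1-HIT, L1-HIT]

0: 0x7d (blk 7, set 1) → MISS  vc=[]
1: 0x72 (blk 7, set 1) → L1-HIT  vc=[]
2: 0x7f (blk 7, set 1) → L1-HIT  vc=[]
3: 0x5e (blk 5, set 1) → MISS  vc=[7]
4: 0x76 (blk 7, set 1) → VC-HIT  vc=[5]
5: 0x7c (blk 7, set 1) → L1-HIT  vc=[5]
6: 0x74 (blk 7, set 1) → L1-HIT  vc=[5]
7: 0x57 (blk 5, set 1) → VC-HIT  vc=[7]
8: 0x5b (blk 5, set 1) → L1-HIT  vc=[7]
9: 0x5d (blk 5, set 1) → L1-HIT  vc=[7]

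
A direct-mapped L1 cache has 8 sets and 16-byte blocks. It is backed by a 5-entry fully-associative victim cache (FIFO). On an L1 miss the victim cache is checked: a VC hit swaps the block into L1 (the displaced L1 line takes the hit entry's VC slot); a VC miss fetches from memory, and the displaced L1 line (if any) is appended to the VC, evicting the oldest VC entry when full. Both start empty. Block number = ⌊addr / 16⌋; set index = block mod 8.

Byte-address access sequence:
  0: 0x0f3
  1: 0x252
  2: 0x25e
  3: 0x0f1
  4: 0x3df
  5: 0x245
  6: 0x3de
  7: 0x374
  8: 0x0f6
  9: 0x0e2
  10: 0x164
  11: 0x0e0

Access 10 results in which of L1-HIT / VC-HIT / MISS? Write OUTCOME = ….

0: 0xf3 (blk 15, set 7) → MISS  vc=[]
1: 0x252 (blk 37, set 5) → MISS  vc=[]
2: 0x25e (blk 37, set 5) → L1-HIT  vc=[]
3: 0xf1 (blk 15, set 7) → L1-HIT  vc=[]
4: 0x3df (blk 61, set 5) → MISS  vc=[37]
5: 0x245 (blk 36, set 4) → MISS  vc=[37]
6: 0x3de (blk 61, set 5) → L1-HIT  vc=[37]
7: 0x374 (blk 55, set 7) → MISS  vc=[37, 15]
8: 0xf6 (blk 15, set 7) → VC-HIT  vc=[37, 55]
9: 0xe2 (blk 14, set 6) → MISS  vc=[37, 55]
10: 0x164 (blk 22, set 6) → MISS  vc=[37, 55, 14]
11: 0xe0 (blk 14, set 6) → VC-HIT  vc=[37, 55, 22]

OUTCOME = MISS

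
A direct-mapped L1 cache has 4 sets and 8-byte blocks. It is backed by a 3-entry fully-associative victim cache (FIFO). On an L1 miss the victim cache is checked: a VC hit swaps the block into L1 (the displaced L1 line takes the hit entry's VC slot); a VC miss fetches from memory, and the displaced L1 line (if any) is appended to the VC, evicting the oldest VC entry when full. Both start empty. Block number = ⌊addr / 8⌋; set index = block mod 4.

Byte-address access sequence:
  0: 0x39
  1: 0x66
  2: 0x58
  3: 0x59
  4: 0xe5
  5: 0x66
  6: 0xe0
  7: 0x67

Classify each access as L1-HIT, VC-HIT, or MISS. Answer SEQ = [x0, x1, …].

SEQ = [MISS, MISS, MISS, L1-HIT, MISS, VC-HIT, VC-HIT, VC-HIT]

0: 0x39 (blk 7, set 3) → MISS  vc=[]
1: 0x66 (blk 12, set 0) → MISS  vc=[]
2: 0x58 (blk 11, set 3) → MISS  vc=[7]
3: 0x59 (blk 11, set 3) → L1-HIT  vc=[7]
4: 0xe5 (blk 28, set 0) → MISS  vc=[7, 12]
5: 0x66 (blk 12, set 0) → VC-HIT  vc=[7, 28]
6: 0xe0 (blk 28, set 0) → VC-HIT  vc=[7, 12]
7: 0x67 (blk 12, set 0) → VC-HIT  vc=[7, 28]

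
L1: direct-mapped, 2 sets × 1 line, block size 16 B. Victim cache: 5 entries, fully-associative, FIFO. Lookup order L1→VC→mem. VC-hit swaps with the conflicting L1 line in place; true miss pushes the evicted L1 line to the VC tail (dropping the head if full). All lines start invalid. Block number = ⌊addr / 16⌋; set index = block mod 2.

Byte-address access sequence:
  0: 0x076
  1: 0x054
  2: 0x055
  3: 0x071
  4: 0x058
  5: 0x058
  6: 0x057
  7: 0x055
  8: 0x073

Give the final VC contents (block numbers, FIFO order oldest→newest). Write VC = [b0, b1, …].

VC = [5]

#0 0x76→b7/s1 MISS; vc=[]
#1 0x54→b5/s1 MISS; vc=[7]
#2 0x55→b5/s1 L1-HIT; vc=[7]
#3 0x71→b7/s1 VC-HIT; vc=[5]
#4 0x58→b5/s1 VC-HIT; vc=[7]
#5 0x58→b5/s1 L1-HIT; vc=[7]
#6 0x57→b5/s1 L1-HIT; vc=[7]
#7 0x55→b5/s1 L1-HIT; vc=[7]
#8 0x73→b7/s1 VC-HIT; vc=[5]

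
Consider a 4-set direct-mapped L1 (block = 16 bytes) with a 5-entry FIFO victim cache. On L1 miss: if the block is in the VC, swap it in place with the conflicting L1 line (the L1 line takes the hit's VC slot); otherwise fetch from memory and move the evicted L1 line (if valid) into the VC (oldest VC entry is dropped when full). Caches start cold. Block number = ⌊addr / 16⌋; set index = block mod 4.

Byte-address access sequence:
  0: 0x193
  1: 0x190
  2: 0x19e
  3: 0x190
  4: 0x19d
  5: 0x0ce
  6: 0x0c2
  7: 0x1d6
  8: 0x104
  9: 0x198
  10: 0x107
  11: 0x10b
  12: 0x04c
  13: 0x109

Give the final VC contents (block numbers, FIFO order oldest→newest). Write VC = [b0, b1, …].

#0 0x193→b25/s1 MISS; vc=[]
#1 0x190→b25/s1 L1-HIT; vc=[]
#2 0x19e→b25/s1 L1-HIT; vc=[]
#3 0x190→b25/s1 L1-HIT; vc=[]
#4 0x19d→b25/s1 L1-HIT; vc=[]
#5 0xce→b12/s0 MISS; vc=[]
#6 0xc2→b12/s0 L1-HIT; vc=[]
#7 0x1d6→b29/s1 MISS; vc=[25]
#8 0x104→b16/s0 MISS; vc=[25,12]
#9 0x198→b25/s1 VC-HIT; vc=[29,12]
#10 0x107→b16/s0 L1-HIT; vc=[29,12]
#11 0x10b→b16/s0 L1-HIT; vc=[29,12]
#12 0x4c→b4/s0 MISS; vc=[29,12,16]
#13 0x109→b16/s0 VC-HIT; vc=[29,12,4]

VC = [29, 12, 4]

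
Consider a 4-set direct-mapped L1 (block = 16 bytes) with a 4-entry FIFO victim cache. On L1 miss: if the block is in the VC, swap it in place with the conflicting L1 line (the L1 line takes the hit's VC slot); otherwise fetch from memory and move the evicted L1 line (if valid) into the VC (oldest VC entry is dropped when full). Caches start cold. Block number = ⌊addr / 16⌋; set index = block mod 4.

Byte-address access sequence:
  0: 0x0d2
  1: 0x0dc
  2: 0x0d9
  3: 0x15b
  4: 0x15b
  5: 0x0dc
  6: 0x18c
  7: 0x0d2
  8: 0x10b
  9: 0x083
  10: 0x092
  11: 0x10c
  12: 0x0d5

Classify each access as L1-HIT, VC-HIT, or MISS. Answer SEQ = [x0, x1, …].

SEQ = [MISS, L1-HIT, L1-HIT, MISS, L1-HIT, VC-HIT, MISS, L1-HIT, MISS, MISS, MISS, VC-HIT, VC-HIT]

#0 0xd2→b13/s1 MISS; vc=[]
#1 0xdc→b13/s1 L1-HIT; vc=[]
#2 0xd9→b13/s1 L1-HIT; vc=[]
#3 0x15b→b21/s1 MISS; vc=[13]
#4 0x15b→b21/s1 L1-HIT; vc=[13]
#5 0xdc→b13/s1 VC-HIT; vc=[21]
#6 0x18c→b24/s0 MISS; vc=[21]
#7 0xd2→b13/s1 L1-HIT; vc=[21]
#8 0x10b→b16/s0 MISS; vc=[21,24]
#9 0x83→b8/s0 MISS; vc=[21,24,16]
#10 0x92→b9/s1 MISS; vc=[21,24,16,13]
#11 0x10c→b16/s0 VC-HIT; vc=[21,24,8,13]
#12 0xd5→b13/s1 VC-HIT; vc=[21,24,8,9]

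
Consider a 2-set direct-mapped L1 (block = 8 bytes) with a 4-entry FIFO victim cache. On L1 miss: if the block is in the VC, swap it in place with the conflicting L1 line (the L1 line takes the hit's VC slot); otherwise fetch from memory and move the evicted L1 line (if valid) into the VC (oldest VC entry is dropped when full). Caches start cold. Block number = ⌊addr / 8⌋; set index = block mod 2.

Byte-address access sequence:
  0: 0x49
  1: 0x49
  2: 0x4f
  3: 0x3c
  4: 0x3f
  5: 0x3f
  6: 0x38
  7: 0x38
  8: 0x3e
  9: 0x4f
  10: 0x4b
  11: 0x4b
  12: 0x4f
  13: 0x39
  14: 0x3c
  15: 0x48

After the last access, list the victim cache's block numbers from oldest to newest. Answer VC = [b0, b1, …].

VC = [7]

#0 0x49→b9/s1 MISS; vc=[]
#1 0x49→b9/s1 L1-HIT; vc=[]
#2 0x4f→b9/s1 L1-HIT; vc=[]
#3 0x3c→b7/s1 MISS; vc=[9]
#4 0x3f→b7/s1 L1-HIT; vc=[9]
#5 0x3f→b7/s1 L1-HIT; vc=[9]
#6 0x38→b7/s1 L1-HIT; vc=[9]
#7 0x38→b7/s1 L1-HIT; vc=[9]
#8 0x3e→b7/s1 L1-HIT; vc=[9]
#9 0x4f→b9/s1 VC-HIT; vc=[7]
#10 0x4b→b9/s1 L1-HIT; vc=[7]
#11 0x4b→b9/s1 L1-HIT; vc=[7]
#12 0x4f→b9/s1 L1-HIT; vc=[7]
#13 0x39→b7/s1 VC-HIT; vc=[9]
#14 0x3c→b7/s1 L1-HIT; vc=[9]
#15 0x48→b9/s1 VC-HIT; vc=[7]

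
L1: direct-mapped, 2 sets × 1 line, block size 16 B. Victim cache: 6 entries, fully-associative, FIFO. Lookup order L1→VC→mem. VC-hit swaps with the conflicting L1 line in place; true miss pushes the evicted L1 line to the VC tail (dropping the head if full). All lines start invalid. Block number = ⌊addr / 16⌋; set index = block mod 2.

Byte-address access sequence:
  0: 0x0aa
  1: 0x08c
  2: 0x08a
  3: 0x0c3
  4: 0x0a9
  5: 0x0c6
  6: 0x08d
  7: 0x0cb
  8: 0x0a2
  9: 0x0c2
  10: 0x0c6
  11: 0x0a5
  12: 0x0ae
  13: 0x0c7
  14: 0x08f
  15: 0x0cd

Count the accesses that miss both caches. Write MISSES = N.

MISSES = 3

0: 0xaa (blk 10, set 0) → MISS  vc=[]
1: 0x8c (blk 8, set 0) → MISS  vc=[10]
2: 0x8a (blk 8, set 0) → L1-HIT  vc=[10]
3: 0xc3 (blk 12, set 0) → MISS  vc=[10, 8]
4: 0xa9 (blk 10, set 0) → VC-HIT  vc=[12, 8]
5: 0xc6 (blk 12, set 0) → VC-HIT  vc=[10, 8]
6: 0x8d (blk 8, set 0) → VC-HIT  vc=[10, 12]
7: 0xcb (blk 12, set 0) → VC-HIT  vc=[10, 8]
8: 0xa2 (blk 10, set 0) → VC-HIT  vc=[12, 8]
9: 0xc2 (blk 12, set 0) → VC-HIT  vc=[10, 8]
10: 0xc6 (blk 12, set 0) → L1-HIT  vc=[10, 8]
11: 0xa5 (blk 10, set 0) → VC-HIT  vc=[12, 8]
12: 0xae (blk 10, set 0) → L1-HIT  vc=[12, 8]
13: 0xc7 (blk 12, set 0) → VC-HIT  vc=[10, 8]
14: 0x8f (blk 8, set 0) → VC-HIT  vc=[10, 12]
15: 0xcd (blk 12, set 0) → VC-HIT  vc=[10, 8]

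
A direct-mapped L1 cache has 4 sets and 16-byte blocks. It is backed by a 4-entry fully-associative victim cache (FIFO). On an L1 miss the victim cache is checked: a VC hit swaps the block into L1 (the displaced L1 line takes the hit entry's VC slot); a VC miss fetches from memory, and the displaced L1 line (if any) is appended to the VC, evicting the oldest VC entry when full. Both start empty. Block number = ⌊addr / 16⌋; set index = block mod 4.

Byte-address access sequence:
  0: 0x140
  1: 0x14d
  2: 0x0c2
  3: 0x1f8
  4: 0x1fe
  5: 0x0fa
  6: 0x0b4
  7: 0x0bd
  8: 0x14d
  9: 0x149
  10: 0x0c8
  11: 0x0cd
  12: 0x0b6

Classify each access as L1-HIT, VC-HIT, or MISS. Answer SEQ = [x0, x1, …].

0: 0x140 (blk 20, set 0) → MISS  vc=[]
1: 0x14d (blk 20, set 0) → L1-HIT  vc=[]
2: 0xc2 (blk 12, set 0) → MISS  vc=[20]
3: 0x1f8 (blk 31, set 3) → MISS  vc=[20]
4: 0x1fe (blk 31, set 3) → L1-HIT  vc=[20]
5: 0xfa (blk 15, set 3) → MISS  vc=[20, 31]
6: 0xb4 (blk 11, set 3) → MISS  vc=[20, 31, 15]
7: 0xbd (blk 11, set 3) → L1-HIT  vc=[20, 31, 15]
8: 0x14d (blk 20, set 0) → VC-HIT  vc=[12, 31, 15]
9: 0x149 (blk 20, set 0) → L1-HIT  vc=[12, 31, 15]
10: 0xc8 (blk 12, set 0) → VC-HIT  vc=[20, 31, 15]
11: 0xcd (blk 12, set 0) → L1-HIT  vc=[20, 31, 15]
12: 0xb6 (blk 11, set 3) → L1-HIT  vc=[20, 31, 15]

SEQ = [MISS, L1-HIT, MISS, MISS, L1-HIT, MISS, MISS, L1-HIT, VC-HIT, L1-HIT, VC-HIT, L1-HIT, L1-HIT]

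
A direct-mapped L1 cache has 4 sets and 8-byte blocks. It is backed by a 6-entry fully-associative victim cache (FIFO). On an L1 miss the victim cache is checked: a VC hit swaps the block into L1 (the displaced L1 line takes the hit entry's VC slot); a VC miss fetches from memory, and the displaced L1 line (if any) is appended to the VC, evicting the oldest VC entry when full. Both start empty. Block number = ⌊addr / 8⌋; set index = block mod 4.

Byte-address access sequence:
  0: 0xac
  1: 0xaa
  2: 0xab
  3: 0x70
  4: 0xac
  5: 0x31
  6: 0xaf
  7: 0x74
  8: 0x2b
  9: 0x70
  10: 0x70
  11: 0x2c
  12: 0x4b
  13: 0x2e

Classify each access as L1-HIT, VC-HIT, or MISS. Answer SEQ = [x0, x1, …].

  [0] addr=0xac blk=21 s=1: MISS | VC []
  [1] addr=0xaa blk=21 s=1: L1-HIT | VC []
  [2] addr=0xab blk=21 s=1: L1-HIT | VC []
  [3] addr=0x70 blk=14 s=2: MISS | VC []
  [4] addr=0xac blk=21 s=1: L1-HIT | VC []
  [5] addr=0x31 blk=6 s=2: MISS | VC [14]
  [6] addr=0xaf blk=21 s=1: L1-HIT | VC [14]
  [7] addr=0x74 blk=14 s=2: VC-HIT | VC [6]
  [8] addr=0x2b blk=5 s=1: MISS | VC [6, 21]
  [9] addr=0x70 blk=14 s=2: L1-HIT | VC [6, 21]
  [10] addr=0x70 blk=14 s=2: L1-HIT | VC [6, 21]
  [11] addr=0x2c blk=5 s=1: L1-HIT | VC [6, 21]
  [12] addr=0x4b blk=9 s=1: MISS | VC [6, 21, 5]
  [13] addr=0x2e blk=5 s=1: VC-HIT | VC [6, 21, 9]

SEQ = [MISS, L1-HIT, L1-HIT, MISS, L1-HIT, MISS, L1-HIT, VC-HIT, MISS, L1-HIT, L1-HIT, L1-HIT, MISS, VC-HIT]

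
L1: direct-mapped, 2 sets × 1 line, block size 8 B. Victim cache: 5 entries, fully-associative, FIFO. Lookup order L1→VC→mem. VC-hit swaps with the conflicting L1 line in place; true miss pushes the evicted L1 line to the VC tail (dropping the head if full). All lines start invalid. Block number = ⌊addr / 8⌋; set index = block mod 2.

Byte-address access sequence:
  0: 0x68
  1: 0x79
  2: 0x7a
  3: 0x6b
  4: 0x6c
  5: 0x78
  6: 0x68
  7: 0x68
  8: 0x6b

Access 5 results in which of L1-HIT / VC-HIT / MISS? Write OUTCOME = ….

OUTCOME = VC-HIT

  [0] addr=0x68 blk=13 s=1: MISS | VC []
  [1] addr=0x79 blk=15 s=1: MISS | VC [13]
  [2] addr=0x7a blk=15 s=1: L1-HIT | VC [13]
  [3] addr=0x6b blk=13 s=1: VC-HIT | VC [15]
  [4] addr=0x6c blk=13 s=1: L1-HIT | VC [15]
  [5] addr=0x78 blk=15 s=1: VC-HIT | VC [13]
  [6] addr=0x68 blk=13 s=1: VC-HIT | VC [15]
  [7] addr=0x68 blk=13 s=1: L1-HIT | VC [15]
  [8] addr=0x6b blk=13 s=1: L1-HIT | VC [15]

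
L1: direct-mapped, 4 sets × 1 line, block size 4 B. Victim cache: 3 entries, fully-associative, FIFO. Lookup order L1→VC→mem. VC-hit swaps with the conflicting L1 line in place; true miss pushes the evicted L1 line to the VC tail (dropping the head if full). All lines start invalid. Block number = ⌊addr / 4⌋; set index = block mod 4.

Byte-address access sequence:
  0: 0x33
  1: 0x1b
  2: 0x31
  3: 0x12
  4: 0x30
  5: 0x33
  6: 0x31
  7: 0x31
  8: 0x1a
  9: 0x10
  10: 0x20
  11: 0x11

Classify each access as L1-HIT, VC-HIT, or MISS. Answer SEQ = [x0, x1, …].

0: 0x33 (blk 12, set 0) → MISS  vc=[]
1: 0x1b (blk 6, set 2) → MISS  vc=[]
2: 0x31 (blk 12, set 0) → L1-HIT  vc=[]
3: 0x12 (blk 4, set 0) → MISS  vc=[12]
4: 0x30 (blk 12, set 0) → VC-HIT  vc=[4]
5: 0x33 (blk 12, set 0) → L1-HIT  vc=[4]
6: 0x31 (blk 12, set 0) → L1-HIT  vc=[4]
7: 0x31 (blk 12, set 0) → L1-HIT  vc=[4]
8: 0x1a (blk 6, set 2) → L1-HIT  vc=[4]
9: 0x10 (blk 4, set 0) → VC-HIT  vc=[12]
10: 0x20 (blk 8, set 0) → MISS  vc=[12, 4]
11: 0x11 (blk 4, set 0) → VC-HIT  vc=[12, 8]

SEQ = [MISS, MISS, L1-HIT, MISS, VC-HIT, L1-HIT, L1-HIT, L1-HIT, L1-HIT, VC-HIT, MISS, VC-HIT]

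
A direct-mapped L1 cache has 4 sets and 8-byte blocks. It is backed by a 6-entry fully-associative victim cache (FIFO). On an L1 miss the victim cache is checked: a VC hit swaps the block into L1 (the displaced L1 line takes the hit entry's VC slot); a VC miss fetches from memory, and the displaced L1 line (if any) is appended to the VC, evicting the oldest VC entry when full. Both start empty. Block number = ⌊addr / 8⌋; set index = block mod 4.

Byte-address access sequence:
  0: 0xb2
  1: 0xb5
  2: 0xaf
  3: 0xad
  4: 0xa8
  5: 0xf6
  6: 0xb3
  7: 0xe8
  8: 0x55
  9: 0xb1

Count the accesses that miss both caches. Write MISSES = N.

#0 0xb2→b22/s2 MISS; vc=[]
#1 0xb5→b22/s2 L1-HIT; vc=[]
#2 0xaf→b21/s1 MISS; vc=[]
#3 0xad→b21/s1 L1-HIT; vc=[]
#4 0xa8→b21/s1 L1-HIT; vc=[]
#5 0xf6→b30/s2 MISS; vc=[22]
#6 0xb3→b22/s2 VC-HIT; vc=[30]
#7 0xe8→b29/s1 MISS; vc=[30,21]
#8 0x55→b10/s2 MISS; vc=[30,21,22]
#9 0xb1→b22/s2 VC-HIT; vc=[30,21,10]

MISSES = 5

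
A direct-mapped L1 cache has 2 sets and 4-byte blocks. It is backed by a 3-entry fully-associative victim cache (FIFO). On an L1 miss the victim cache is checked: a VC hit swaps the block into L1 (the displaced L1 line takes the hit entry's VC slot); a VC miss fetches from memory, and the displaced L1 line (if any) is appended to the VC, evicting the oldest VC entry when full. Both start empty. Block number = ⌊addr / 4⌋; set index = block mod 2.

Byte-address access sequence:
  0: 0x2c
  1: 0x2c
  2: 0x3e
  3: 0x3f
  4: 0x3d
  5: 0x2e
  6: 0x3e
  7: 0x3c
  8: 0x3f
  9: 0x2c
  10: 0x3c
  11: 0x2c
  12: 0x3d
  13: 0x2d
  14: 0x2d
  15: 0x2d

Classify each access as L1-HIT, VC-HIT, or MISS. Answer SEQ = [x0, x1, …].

0: 0x2c (blk 11, set 1) → MISS  vc=[]
1: 0x2c (blk 11, set 1) → L1-HIT  vc=[]
2: 0x3e (blk 15, set 1) → MISS  vc=[11]
3: 0x3f (blk 15, set 1) → L1-HIT  vc=[11]
4: 0x3d (blk 15, set 1) → L1-HIT  vc=[11]
5: 0x2e (blk 11, set 1) → VC-HIT  vc=[15]
6: 0x3e (blk 15, set 1) → VC-HIT  vc=[11]
7: 0x3c (blk 15, set 1) → L1-HIT  vc=[11]
8: 0x3f (blk 15, set 1) → L1-HIT  vc=[11]
9: 0x2c (blk 11, set 1) → VC-HIT  vc=[15]
10: 0x3c (blk 15, set 1) → VC-HIT  vc=[11]
11: 0x2c (blk 11, set 1) → VC-HIT  vc=[15]
12: 0x3d (blk 15, set 1) → VC-HIT  vc=[11]
13: 0x2d (blk 11, set 1) → VC-HIT  vc=[15]
14: 0x2d (blk 11, set 1) → L1-HIT  vc=[15]
15: 0x2d (blk 11, set 1) → L1-HIT  vc=[15]

SEQ = [MISS, L1-HIT, MISS, L1-HIT, L1-HIT, VC-HIT, VC-HIT, L1-HIT, L1-HIT, VC-HIT, VC-HIT, VC-HIT, VC-HIT, VC-HIT, L1-HIT, L1-HIT]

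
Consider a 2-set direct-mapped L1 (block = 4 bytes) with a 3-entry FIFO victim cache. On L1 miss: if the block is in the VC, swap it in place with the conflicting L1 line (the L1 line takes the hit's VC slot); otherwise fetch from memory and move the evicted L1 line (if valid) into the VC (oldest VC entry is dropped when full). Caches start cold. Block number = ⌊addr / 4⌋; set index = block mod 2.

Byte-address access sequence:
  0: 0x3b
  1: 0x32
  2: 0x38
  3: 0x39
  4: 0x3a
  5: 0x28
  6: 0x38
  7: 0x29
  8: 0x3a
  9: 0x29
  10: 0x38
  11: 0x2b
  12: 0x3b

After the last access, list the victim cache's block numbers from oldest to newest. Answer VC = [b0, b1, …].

VC = [12, 10]

  [0] addr=0x3b blk=14 s=0: MISS | VC []
  [1] addr=0x32 blk=12 s=0: MISS | VC [14]
  [2] addr=0x38 blk=14 s=0: VC-HIT | VC [12]
  [3] addr=0x39 blk=14 s=0: L1-HIT | VC [12]
  [4] addr=0x3a blk=14 s=0: L1-HIT | VC [12]
  [5] addr=0x28 blk=10 s=0: MISS | VC [12, 14]
  [6] addr=0x38 blk=14 s=0: VC-HIT | VC [12, 10]
  [7] addr=0x29 blk=10 s=0: VC-HIT | VC [12, 14]
  [8] addr=0x3a blk=14 s=0: VC-HIT | VC [12, 10]
  [9] addr=0x29 blk=10 s=0: VC-HIT | VC [12, 14]
  [10] addr=0x38 blk=14 s=0: VC-HIT | VC [12, 10]
  [11] addr=0x2b blk=10 s=0: VC-HIT | VC [12, 14]
  [12] addr=0x3b blk=14 s=0: VC-HIT | VC [12, 10]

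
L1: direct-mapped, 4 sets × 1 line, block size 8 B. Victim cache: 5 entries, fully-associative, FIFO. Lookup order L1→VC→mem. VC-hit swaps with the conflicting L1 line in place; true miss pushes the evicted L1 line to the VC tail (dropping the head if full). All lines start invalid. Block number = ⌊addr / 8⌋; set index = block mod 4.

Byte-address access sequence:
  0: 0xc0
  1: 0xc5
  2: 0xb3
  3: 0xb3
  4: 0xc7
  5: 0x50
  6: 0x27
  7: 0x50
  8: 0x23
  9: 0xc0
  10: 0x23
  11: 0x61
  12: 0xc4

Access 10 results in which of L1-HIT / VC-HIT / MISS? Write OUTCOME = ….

OUTCOME = VC-HIT

  [0] addr=0xc0 blk=24 s=0: MISS | VC []
  [1] addr=0xc5 blk=24 s=0: L1-HIT | VC []
  [2] addr=0xb3 blk=22 s=2: MISS | VC []
  [3] addr=0xb3 blk=22 s=2: L1-HIT | VC []
  [4] addr=0xc7 blk=24 s=0: L1-HIT | VC []
  [5] addr=0x50 blk=10 s=2: MISS | VC [22]
  [6] addr=0x27 blk=4 s=0: MISS | VC [22, 24]
  [7] addr=0x50 blk=10 s=2: L1-HIT | VC [22, 24]
  [8] addr=0x23 blk=4 s=0: L1-HIT | VC [22, 24]
  [9] addr=0xc0 blk=24 s=0: VC-HIT | VC [22, 4]
  [10] addr=0x23 blk=4 s=0: VC-HIT | VC [22, 24]
  [11] addr=0x61 blk=12 s=0: MISS | VC [22, 24, 4]
  [12] addr=0xc4 blk=24 s=0: VC-HIT | VC [22, 12, 4]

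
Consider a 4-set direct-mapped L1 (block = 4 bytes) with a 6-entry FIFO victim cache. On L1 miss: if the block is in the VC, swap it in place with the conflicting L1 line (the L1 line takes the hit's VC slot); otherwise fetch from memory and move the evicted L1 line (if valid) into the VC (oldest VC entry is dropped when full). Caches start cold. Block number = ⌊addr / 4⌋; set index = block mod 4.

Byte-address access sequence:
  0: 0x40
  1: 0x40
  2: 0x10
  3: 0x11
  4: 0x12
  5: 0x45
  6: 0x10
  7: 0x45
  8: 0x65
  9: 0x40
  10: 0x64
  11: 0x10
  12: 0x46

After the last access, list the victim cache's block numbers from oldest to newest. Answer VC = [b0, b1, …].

VC = [16, 25]

#0 0x40→b16/s0 MISS; vc=[]
#1 0x40→b16/s0 L1-HIT; vc=[]
#2 0x10→b4/s0 MISS; vc=[16]
#3 0x11→b4/s0 L1-HIT; vc=[16]
#4 0x12→b4/s0 L1-HIT; vc=[16]
#5 0x45→b17/s1 MISS; vc=[16]
#6 0x10→b4/s0 L1-HIT; vc=[16]
#7 0x45→b17/s1 L1-HIT; vc=[16]
#8 0x65→b25/s1 MISS; vc=[16,17]
#9 0x40→b16/s0 VC-HIT; vc=[4,17]
#10 0x64→b25/s1 L1-HIT; vc=[4,17]
#11 0x10→b4/s0 VC-HIT; vc=[16,17]
#12 0x46→b17/s1 VC-HIT; vc=[16,25]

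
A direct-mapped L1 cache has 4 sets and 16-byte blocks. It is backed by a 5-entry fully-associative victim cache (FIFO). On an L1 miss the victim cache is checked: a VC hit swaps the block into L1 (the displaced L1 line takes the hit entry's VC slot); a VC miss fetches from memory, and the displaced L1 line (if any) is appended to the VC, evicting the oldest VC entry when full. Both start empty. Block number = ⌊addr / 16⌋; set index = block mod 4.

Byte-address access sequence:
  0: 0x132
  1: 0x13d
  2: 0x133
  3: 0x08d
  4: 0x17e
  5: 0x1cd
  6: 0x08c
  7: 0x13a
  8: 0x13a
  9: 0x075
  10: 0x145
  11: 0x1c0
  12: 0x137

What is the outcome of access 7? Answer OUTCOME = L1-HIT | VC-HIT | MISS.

OUTCOME = VC-HIT

  [0] addr=0x132 blk=19 s=3: MISS | VC []
  [1] addr=0x13d blk=19 s=3: L1-HIT | VC []
  [2] addr=0x133 blk=19 s=3: L1-HIT | VC []
  [3] addr=0x8d blk=8 s=0: MISS | VC []
  [4] addr=0x17e blk=23 s=3: MISS | VC [19]
  [5] addr=0x1cd blk=28 s=0: MISS | VC [19, 8]
  [6] addr=0x8c blk=8 s=0: VC-HIT | VC [19, 28]
  [7] addr=0x13a blk=19 s=3: VC-HIT | VC [23, 28]
  [8] addr=0x13a blk=19 s=3: L1-HIT | VC [23, 28]
  [9] addr=0x75 blk=7 s=3: MISS | VC [23, 28, 19]
  [10] addr=0x145 blk=20 s=0: MISS | VC [23, 28, 19, 8]
  [11] addr=0x1c0 blk=28 s=0: VC-HIT | VC [23, 20, 19, 8]
  [12] addr=0x137 blk=19 s=3: VC-HIT | VC [23, 20, 7, 8]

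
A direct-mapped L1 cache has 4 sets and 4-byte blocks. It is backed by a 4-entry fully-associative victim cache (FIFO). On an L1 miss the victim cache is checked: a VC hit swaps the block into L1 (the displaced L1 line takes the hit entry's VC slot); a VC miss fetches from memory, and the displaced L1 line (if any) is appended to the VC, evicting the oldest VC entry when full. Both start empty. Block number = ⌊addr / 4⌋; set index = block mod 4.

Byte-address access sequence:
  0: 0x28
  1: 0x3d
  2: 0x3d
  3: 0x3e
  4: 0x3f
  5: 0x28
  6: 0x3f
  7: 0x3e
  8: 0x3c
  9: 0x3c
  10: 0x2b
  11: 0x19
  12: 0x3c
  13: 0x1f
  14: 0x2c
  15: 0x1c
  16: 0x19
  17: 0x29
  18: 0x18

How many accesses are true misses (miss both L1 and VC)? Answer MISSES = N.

#0 0x28→b10/s2 MISS; vc=[]
#1 0x3d→b15/s3 MISS; vc=[]
#2 0x3d→b15/s3 L1-HIT; vc=[]
#3 0x3e→b15/s3 L1-HIT; vc=[]
#4 0x3f→b15/s3 L1-HIT; vc=[]
#5 0x28→b10/s2 L1-HIT; vc=[]
#6 0x3f→b15/s3 L1-HIT; vc=[]
#7 0x3e→b15/s3 L1-HIT; vc=[]
#8 0x3c→b15/s3 L1-HIT; vc=[]
#9 0x3c→b15/s3 L1-HIT; vc=[]
#10 0x2b→b10/s2 L1-HIT; vc=[]
#11 0x19→b6/s2 MISS; vc=[10]
#12 0x3c→b15/s3 L1-HIT; vc=[10]
#13 0x1f→b7/s3 MISS; vc=[10,15]
#14 0x2c→b11/s3 MISS; vc=[10,15,7]
#15 0x1c→b7/s3 VC-HIT; vc=[10,15,11]
#16 0x19→b6/s2 L1-HIT; vc=[10,15,11]
#17 0x29→b10/s2 VC-HIT; vc=[6,15,11]
#18 0x18→b6/s2 VC-HIT; vc=[10,15,11]

MISSES = 5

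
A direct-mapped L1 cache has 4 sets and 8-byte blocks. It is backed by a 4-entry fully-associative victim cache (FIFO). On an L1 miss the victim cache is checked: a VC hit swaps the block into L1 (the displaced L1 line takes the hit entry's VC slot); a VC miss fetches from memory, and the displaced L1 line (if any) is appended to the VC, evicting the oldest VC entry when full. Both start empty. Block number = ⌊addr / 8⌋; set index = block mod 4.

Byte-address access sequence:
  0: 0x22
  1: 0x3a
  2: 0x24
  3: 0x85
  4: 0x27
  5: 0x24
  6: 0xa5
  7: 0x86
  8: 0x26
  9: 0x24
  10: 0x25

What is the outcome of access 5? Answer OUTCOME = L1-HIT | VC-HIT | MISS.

OUTCOME = L1-HIT

0: 0x22 (blk 4, set 0) → MISS  vc=[]
1: 0x3a (blk 7, set 3) → MISS  vc=[]
2: 0x24 (blk 4, set 0) → L1-HIT  vc=[]
3: 0x85 (blk 16, set 0) → MISS  vc=[4]
4: 0x27 (blk 4, set 0) → VC-HIT  vc=[16]
5: 0x24 (blk 4, set 0) → L1-HIT  vc=[16]
6: 0xa5 (blk 20, set 0) → MISS  vc=[16, 4]
7: 0x86 (blk 16, set 0) → VC-HIT  vc=[20, 4]
8: 0x26 (blk 4, set 0) → VC-HIT  vc=[20, 16]
9: 0x24 (blk 4, set 0) → L1-HIT  vc=[20, 16]
10: 0x25 (blk 4, set 0) → L1-HIT  vc=[20, 16]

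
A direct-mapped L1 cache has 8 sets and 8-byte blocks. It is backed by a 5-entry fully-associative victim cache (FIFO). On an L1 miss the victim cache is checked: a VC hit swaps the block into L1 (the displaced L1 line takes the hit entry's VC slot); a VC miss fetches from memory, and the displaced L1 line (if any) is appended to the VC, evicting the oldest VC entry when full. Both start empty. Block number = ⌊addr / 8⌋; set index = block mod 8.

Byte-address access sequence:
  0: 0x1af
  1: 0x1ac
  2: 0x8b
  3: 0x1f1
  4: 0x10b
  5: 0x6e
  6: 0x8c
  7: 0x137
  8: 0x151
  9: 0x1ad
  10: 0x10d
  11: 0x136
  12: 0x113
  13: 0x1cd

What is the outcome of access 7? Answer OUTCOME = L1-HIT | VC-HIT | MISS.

OUTCOME = MISS

0: 0x1af (blk 53, set 5) → MISS  vc=[]
1: 0x1ac (blk 53, set 5) → L1-HIT  vc=[]
2: 0x8b (blk 17, set 1) → MISS  vc=[]
3: 0x1f1 (blk 62, set 6) → MISS  vc=[]
4: 0x10b (blk 33, set 1) → MISS  vc=[17]
5: 0x6e (blk 13, set 5) → MISS  vc=[17, 53]
6: 0x8c (blk 17, set 1) → VC-HIT  vc=[33, 53]
7: 0x137 (blk 38, set 6) → MISS  vc=[33, 53, 62]
8: 0x151 (blk 42, set 2) → MISS  vc=[33, 53, 62]
9: 0x1ad (blk 53, set 5) → VC-HIT  vc=[33, 13, 62]
10: 0x10d (blk 33, set 1) → VC-HIT  vc=[17, 13, 62]
11: 0x136 (blk 38, set 6) → L1-HIT  vc=[17, 13, 62]
12: 0x113 (blk 34, set 2) → MISS  vc=[17, 13, 62, 42]
13: 0x1cd (blk 57, set 1) → MISS  vc=[17, 13, 62, 42, 33]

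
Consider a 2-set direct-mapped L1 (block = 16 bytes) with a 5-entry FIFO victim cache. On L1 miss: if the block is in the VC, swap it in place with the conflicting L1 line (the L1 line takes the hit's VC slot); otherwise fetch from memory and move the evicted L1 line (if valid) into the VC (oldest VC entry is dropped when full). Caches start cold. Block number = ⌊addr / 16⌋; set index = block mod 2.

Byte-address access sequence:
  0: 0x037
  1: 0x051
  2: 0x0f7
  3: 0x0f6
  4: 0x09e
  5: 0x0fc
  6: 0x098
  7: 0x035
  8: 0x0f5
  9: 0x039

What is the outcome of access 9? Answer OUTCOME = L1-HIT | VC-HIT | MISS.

OUTCOME = VC-HIT

  [0] addr=0x37 blk=3 s=1: MISS | VC []
  [1] addr=0x51 blk=5 s=1: MISS | VC [3]
  [2] addr=0xf7 blk=15 s=1: MISS | VC [3, 5]
  [3] addr=0xf6 blk=15 s=1: L1-HIT | VC [3, 5]
  [4] addr=0x9e blk=9 s=1: MISS | VC [3, 5, 15]
  [5] addr=0xfc blk=15 s=1: VC-HIT | VC [3, 5, 9]
  [6] addr=0x98 blk=9 s=1: VC-HIT | VC [3, 5, 15]
  [7] addr=0x35 blk=3 s=1: VC-HIT | VC [9, 5, 15]
  [8] addr=0xf5 blk=15 s=1: VC-HIT | VC [9, 5, 3]
  [9] addr=0x39 blk=3 s=1: VC-HIT | VC [9, 5, 15]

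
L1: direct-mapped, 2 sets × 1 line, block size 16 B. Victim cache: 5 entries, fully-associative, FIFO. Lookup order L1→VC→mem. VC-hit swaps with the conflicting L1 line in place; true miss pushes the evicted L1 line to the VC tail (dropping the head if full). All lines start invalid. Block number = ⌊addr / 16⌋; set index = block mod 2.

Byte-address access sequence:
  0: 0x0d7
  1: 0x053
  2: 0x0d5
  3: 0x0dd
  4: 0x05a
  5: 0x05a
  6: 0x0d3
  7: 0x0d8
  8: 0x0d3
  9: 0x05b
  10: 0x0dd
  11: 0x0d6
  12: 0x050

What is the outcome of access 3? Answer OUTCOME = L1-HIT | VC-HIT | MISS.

OUTCOME = L1-HIT

#0 0xd7→b13/s1 MISS; vc=[]
#1 0x53→b5/s1 MISS; vc=[13]
#2 0xd5→b13/s1 VC-HIT; vc=[5]
#3 0xdd→b13/s1 L1-HIT; vc=[5]
#4 0x5a→b5/s1 VC-HIT; vc=[13]
#5 0x5a→b5/s1 L1-HIT; vc=[13]
#6 0xd3→b13/s1 VC-HIT; vc=[5]
#7 0xd8→b13/s1 L1-HIT; vc=[5]
#8 0xd3→b13/s1 L1-HIT; vc=[5]
#9 0x5b→b5/s1 VC-HIT; vc=[13]
#10 0xdd→b13/s1 VC-HIT; vc=[5]
#11 0xd6→b13/s1 L1-HIT; vc=[5]
#12 0x50→b5/s1 VC-HIT; vc=[13]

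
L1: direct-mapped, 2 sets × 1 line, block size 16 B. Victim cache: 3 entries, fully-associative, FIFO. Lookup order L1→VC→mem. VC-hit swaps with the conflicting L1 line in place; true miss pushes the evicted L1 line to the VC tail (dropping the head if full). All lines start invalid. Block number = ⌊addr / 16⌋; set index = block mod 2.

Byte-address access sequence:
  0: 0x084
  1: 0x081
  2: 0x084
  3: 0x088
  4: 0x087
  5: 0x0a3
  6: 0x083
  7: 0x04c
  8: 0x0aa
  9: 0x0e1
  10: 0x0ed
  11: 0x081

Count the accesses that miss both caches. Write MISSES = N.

MISSES = 4

#0 0x84→b8/s0 MISS; vc=[]
#1 0x81→b8/s0 L1-HIT; vc=[]
#2 0x84→b8/s0 L1-HIT; vc=[]
#3 0x88→b8/s0 L1-HIT; vc=[]
#4 0x87→b8/s0 L1-HIT; vc=[]
#5 0xa3→b10/s0 MISS; vc=[8]
#6 0x83→b8/s0 VC-HIT; vc=[10]
#7 0x4c→b4/s0 MISS; vc=[10,8]
#8 0xaa→b10/s0 VC-HIT; vc=[4,8]
#9 0xe1→b14/s0 MISS; vc=[4,8,10]
#10 0xed→b14/s0 L1-HIT; vc=[4,8,10]
#11 0x81→b8/s0 VC-HIT; vc=[4,14,10]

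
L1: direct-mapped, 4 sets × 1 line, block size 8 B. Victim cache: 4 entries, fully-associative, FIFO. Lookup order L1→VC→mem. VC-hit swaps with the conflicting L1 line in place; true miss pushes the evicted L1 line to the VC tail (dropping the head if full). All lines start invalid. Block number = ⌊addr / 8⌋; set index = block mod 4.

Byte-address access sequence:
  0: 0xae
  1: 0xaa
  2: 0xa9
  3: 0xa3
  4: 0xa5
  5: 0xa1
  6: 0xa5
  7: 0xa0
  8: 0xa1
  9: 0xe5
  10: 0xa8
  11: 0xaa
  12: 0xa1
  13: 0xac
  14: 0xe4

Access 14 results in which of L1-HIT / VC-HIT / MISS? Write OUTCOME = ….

OUTCOME = VC-HIT

#0 0xae→b21/s1 MISS; vc=[]
#1 0xaa→b21/s1 L1-HIT; vc=[]
#2 0xa9→b21/s1 L1-HIT; vc=[]
#3 0xa3→b20/s0 MISS; vc=[]
#4 0xa5→b20/s0 L1-HIT; vc=[]
#5 0xa1→b20/s0 L1-HIT; vc=[]
#6 0xa5→b20/s0 L1-HIT; vc=[]
#7 0xa0→b20/s0 L1-HIT; vc=[]
#8 0xa1→b20/s0 L1-HIT; vc=[]
#9 0xe5→b28/s0 MISS; vc=[20]
#10 0xa8→b21/s1 L1-HIT; vc=[20]
#11 0xaa→b21/s1 L1-HIT; vc=[20]
#12 0xa1→b20/s0 VC-HIT; vc=[28]
#13 0xac→b21/s1 L1-HIT; vc=[28]
#14 0xe4→b28/s0 VC-HIT; vc=[20]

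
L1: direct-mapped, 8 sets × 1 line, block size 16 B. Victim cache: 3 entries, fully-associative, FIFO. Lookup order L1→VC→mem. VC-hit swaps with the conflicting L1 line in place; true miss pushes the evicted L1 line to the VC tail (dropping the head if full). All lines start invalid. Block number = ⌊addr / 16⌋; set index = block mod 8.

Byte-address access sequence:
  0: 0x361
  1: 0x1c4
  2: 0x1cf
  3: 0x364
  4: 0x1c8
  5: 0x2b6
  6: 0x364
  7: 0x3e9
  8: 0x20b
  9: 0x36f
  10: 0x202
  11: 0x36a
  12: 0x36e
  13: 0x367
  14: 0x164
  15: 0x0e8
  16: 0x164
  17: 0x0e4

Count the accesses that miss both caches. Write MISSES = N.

0: 0x361 (blk 54, set 6) → MISS  vc=[]
1: 0x1c4 (blk 28, set 4) → MISS  vc=[]
2: 0x1cf (blk 28, set 4) → L1-HIT  vc=[]
3: 0x364 (blk 54, set 6) → L1-HIT  vc=[]
4: 0x1c8 (blk 28, set 4) → L1-HIT  vc=[]
5: 0x2b6 (blk 43, set 3) → MISS  vc=[]
6: 0x364 (blk 54, set 6) → L1-HIT  vc=[]
7: 0x3e9 (blk 62, set 6) → MISS  vc=[54]
8: 0x20b (blk 32, set 0) → MISS  vc=[54]
9: 0x36f (blk 54, set 6) → VC-HIT  vc=[62]
10: 0x202 (blk 32, set 0) → L1-HIT  vc=[62]
11: 0x36a (blk 54, set 6) → L1-HIT  vc=[62]
12: 0x36e (blk 54, set 6) → L1-HIT  vc=[62]
13: 0x367 (blk 54, set 6) → L1-HIT  vc=[62]
14: 0x164 (blk 22, set 6) → MISS  vc=[62, 54]
15: 0xe8 (blk 14, set 6) → MISS  vc=[62, 54, 22]
16: 0x164 (blk 22, set 6) → VC-HIT  vc=[62, 54, 14]
17: 0xe4 (blk 14, set 6) → VC-HIT  vc=[62, 54, 22]

MISSES = 7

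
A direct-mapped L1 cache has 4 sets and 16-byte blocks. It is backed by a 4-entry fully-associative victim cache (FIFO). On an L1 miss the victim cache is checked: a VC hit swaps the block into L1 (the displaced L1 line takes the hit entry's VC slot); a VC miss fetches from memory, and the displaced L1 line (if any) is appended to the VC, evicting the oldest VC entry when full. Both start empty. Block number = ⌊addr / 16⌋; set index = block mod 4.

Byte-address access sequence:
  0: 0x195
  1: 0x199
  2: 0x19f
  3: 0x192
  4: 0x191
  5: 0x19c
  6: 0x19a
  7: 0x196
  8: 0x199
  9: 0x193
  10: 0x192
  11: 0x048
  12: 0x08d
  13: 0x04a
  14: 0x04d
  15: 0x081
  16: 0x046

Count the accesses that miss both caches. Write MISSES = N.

#0 0x195→b25/s1 MISS; vc=[]
#1 0x199→b25/s1 L1-HIT; vc=[]
#2 0x19f→b25/s1 L1-HIT; vc=[]
#3 0x192→b25/s1 L1-HIT; vc=[]
#4 0x191→b25/s1 L1-HIT; vc=[]
#5 0x19c→b25/s1 L1-HIT; vc=[]
#6 0x19a→b25/s1 L1-HIT; vc=[]
#7 0x196→b25/s1 L1-HIT; vc=[]
#8 0x199→b25/s1 L1-HIT; vc=[]
#9 0x193→b25/s1 L1-HIT; vc=[]
#10 0x192→b25/s1 L1-HIT; vc=[]
#11 0x48→b4/s0 MISS; vc=[]
#12 0x8d→b8/s0 MISS; vc=[4]
#13 0x4a→b4/s0 VC-HIT; vc=[8]
#14 0x4d→b4/s0 L1-HIT; vc=[8]
#15 0x81→b8/s0 VC-HIT; vc=[4]
#16 0x46→b4/s0 VC-HIT; vc=[8]

MISSES = 3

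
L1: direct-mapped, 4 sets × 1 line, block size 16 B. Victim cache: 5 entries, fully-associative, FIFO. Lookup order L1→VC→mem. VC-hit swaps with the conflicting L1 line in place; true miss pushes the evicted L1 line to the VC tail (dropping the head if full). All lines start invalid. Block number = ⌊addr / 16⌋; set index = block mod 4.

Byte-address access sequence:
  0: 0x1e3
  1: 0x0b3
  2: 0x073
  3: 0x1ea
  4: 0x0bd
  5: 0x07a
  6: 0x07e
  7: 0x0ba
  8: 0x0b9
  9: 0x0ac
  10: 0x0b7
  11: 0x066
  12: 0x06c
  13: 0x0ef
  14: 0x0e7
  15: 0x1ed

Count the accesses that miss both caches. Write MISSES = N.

MISSES = 6

  [0] addr=0x1e3 blk=30 s=2: MISS | VC []
  [1] addr=0xb3 blk=11 s=3: MISS | VC []
  [2] addr=0x73 blk=7 s=3: MISS | VC [11]
  [3] addr=0x1ea blk=30 s=2: L1-HIT | VC [11]
  [4] addr=0xbd blk=11 s=3: VC-HIT | VC [7]
  [5] addr=0x7a blk=7 s=3: VC-HIT | VC [11]
  [6] addr=0x7e blk=7 s=3: L1-HIT | VC [11]
  [7] addr=0xba blk=11 s=3: VC-HIT | VC [7]
  [8] addr=0xb9 blk=11 s=3: L1-HIT | VC [7]
  [9] addr=0xac blk=10 s=2: MISS | VC [7, 30]
  [10] addr=0xb7 blk=11 s=3: L1-HIT | VC [7, 30]
  [11] addr=0x66 blk=6 s=2: MISS | VC [7, 30, 10]
  [12] addr=0x6c blk=6 s=2: L1-HIT | VC [7, 30, 10]
  [13] addr=0xef blk=14 s=2: MISS | VC [7, 30, 10, 6]
  [14] addr=0xe7 blk=14 s=2: L1-HIT | VC [7, 30, 10, 6]
  [15] addr=0x1ed blk=30 s=2: VC-HIT | VC [7, 14, 10, 6]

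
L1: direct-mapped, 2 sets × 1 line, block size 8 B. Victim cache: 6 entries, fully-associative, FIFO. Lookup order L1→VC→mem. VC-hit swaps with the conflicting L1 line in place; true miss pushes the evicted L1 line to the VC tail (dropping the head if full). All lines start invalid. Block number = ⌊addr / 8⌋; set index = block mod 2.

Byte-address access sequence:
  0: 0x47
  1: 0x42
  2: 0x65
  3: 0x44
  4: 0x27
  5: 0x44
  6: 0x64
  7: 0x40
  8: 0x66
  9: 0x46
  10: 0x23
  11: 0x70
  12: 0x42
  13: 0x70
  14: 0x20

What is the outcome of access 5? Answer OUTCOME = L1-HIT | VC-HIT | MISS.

#0 0x47→b8/s0 MISS; vc=[]
#1 0x42→b8/s0 L1-HIT; vc=[]
#2 0x65→b12/s0 MISS; vc=[8]
#3 0x44→b8/s0 VC-HIT; vc=[12]
#4 0x27→b4/s0 MISS; vc=[12,8]
#5 0x44→b8/s0 VC-HIT; vc=[12,4]
#6 0x64→b12/s0 VC-HIT; vc=[8,4]
#7 0x40→b8/s0 VC-HIT; vc=[12,4]
#8 0x66→b12/s0 VC-HIT; vc=[8,4]
#9 0x46→b8/s0 VC-HIT; vc=[12,4]
#10 0x23→b4/s0 VC-HIT; vc=[12,8]
#11 0x70→b14/s0 MISS; vc=[12,8,4]
#12 0x42→b8/s0 VC-HIT; vc=[12,14,4]
#13 0x70→b14/s0 VC-HIT; vc=[12,8,4]
#14 0x20→b4/s0 VC-HIT; vc=[12,8,14]

OUTCOME = VC-HIT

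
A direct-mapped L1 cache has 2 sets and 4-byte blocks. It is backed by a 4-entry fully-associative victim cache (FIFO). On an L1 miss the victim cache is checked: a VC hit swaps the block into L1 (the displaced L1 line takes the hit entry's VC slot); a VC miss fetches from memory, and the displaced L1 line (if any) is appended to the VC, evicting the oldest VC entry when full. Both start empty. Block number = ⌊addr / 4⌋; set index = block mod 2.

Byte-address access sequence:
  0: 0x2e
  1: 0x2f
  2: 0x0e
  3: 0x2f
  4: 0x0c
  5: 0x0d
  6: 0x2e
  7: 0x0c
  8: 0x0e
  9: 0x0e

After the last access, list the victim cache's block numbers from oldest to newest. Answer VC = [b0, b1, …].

  [0] addr=0x2e blk=11 s=1: MISS | VC []
  [1] addr=0x2f blk=11 s=1: L1-HIT | VC []
  [2] addr=0xe blk=3 s=1: MISS | VC [11]
  [3] addr=0x2f blk=11 s=1: VC-HIT | VC [3]
  [4] addr=0xc blk=3 s=1: VC-HIT | VC [11]
  [5] addr=0xd blk=3 s=1: L1-HIT | VC [11]
  [6] addr=0x2e blk=11 s=1: VC-HIT | VC [3]
  [7] addr=0xc blk=3 s=1: VC-HIT | VC [11]
  [8] addr=0xe blk=3 s=1: L1-HIT | VC [11]
  [9] addr=0xe blk=3 s=1: L1-HIT | VC [11]

VC = [11]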